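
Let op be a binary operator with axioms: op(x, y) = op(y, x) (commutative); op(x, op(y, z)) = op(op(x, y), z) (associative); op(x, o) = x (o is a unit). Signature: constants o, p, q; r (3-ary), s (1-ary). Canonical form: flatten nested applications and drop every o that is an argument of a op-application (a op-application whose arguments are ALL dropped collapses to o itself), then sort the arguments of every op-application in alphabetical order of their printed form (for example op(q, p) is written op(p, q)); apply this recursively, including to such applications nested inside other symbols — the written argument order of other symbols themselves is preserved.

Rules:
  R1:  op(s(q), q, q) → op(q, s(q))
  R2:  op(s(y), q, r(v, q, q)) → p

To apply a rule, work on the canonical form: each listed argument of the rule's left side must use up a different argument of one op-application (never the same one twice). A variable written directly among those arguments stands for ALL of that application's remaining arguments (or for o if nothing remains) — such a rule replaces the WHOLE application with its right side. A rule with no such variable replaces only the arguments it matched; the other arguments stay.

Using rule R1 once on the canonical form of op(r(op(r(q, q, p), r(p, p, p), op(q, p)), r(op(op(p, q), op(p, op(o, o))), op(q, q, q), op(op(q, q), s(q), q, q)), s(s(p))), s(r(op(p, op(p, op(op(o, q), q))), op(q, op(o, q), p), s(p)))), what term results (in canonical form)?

Answer: op(r(op(p, q, r(p, p, p), r(q, q, p)), r(op(p, p, q), op(q, q, q), op(q, q, q, s(q))), s(s(p))), s(r(op(p, p, q, q), op(p, q, q), s(p))))

Derivation:
Canonical form:  op(r(op(p, q, r(p, p, p), r(q, q, p)), r(op(p, p, q), op(q, q, q), op(q, q, q, q, s(q))), s(s(p))), s(r(op(p, p, q, q), op(p, q, q), s(p))))
Apply R1:  consuming q, q, s(q)
New term:  op(r(op(p, q, r(p, p, p), r(q, q, p)), r(op(p, p, q), op(q, q, q), op(q, q, q, s(q))), s(s(p))), s(r(op(p, p, q, q), op(p, q, q), s(p))))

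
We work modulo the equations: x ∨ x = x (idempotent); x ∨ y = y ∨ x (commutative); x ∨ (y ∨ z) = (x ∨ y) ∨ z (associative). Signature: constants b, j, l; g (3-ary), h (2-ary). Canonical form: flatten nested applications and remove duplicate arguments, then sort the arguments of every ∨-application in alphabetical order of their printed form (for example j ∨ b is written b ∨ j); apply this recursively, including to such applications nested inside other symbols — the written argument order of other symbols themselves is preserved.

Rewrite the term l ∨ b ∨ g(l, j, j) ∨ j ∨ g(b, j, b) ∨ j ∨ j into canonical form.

Deduplicate:  drop duplicate j, j
Sort:  b ∨ g(b, j, b) ∨ g(l, j, j) ∨ j ∨ l

Answer: b ∨ g(b, j, b) ∨ g(l, j, j) ∨ j ∨ l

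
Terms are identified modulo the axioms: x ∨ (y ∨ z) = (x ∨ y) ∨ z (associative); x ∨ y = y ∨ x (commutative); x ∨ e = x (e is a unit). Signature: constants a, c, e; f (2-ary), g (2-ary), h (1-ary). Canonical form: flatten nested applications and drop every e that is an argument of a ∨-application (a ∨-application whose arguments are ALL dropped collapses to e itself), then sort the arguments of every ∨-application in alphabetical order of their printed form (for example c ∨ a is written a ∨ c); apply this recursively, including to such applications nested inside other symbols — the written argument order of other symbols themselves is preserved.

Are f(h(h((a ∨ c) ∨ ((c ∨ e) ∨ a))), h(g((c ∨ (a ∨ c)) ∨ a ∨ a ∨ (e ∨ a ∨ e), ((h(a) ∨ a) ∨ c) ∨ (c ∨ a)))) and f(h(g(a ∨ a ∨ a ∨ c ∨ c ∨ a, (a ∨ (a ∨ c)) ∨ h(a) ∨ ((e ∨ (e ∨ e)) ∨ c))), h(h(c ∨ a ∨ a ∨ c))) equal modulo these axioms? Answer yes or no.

Left:  f(h(h((a ∨ c) ∨ ((c ∨ e) ∨ a))), h(g((c ∨ (a ∨ c)) ∨ a ∨ a ∨ (e ∨ a ∨ e), ((h(a) ∨ a) ∨ c) ∨ (c ∨ a))))
  Work inside:  (c ∨ (a ∨ c)) ∨ a ∨ a ∨ (e ∨ a ∨ e)
  Merge nested applications:  c ∨ a ∨ c ∨ a ∨ a ∨ e ∨ a ∨ e
  Units out:  drop e (×2)
  Sort:  a ∨ a ∨ a ∨ a ∨ c ∨ c
  Rebuild:  f(h(h(a ∨ a ∨ c ∨ c)), h(g(a ∨ a ∨ a ∨ a ∨ c ∨ c, a ∨ a ∨ c ∨ c ∨ h(a))))
Right:  f(h(g(a ∨ a ∨ a ∨ c ∨ c ∨ a, (a ∨ (a ∨ c)) ∨ h(a) ∨ ((e ∨ (e ∨ e)) ∨ c))), h(h(c ∨ a ∨ a ∨ c)))
  Work inside:  (a ∨ (a ∨ c)) ∨ h(a) ∨ ((e ∨ (e ∨ e)) ∨ c)
  Un-nest:  a ∨ a ∨ c ∨ h(a) ∨ e ∨ e ∨ e ∨ c
  Unit:  drop e (×3)
  Sort:  a ∨ a ∨ c ∨ c ∨ h(a)
  Put back:  f(h(g(a ∨ a ∨ a ∨ a ∨ c ∨ c, a ∨ a ∨ c ∨ c ∨ h(a))), h(h(a ∨ a ∨ c ∨ c)))

Answer: no — f(h(h(a ∨ a ∨ c ∨ c)), h(g(a ∨ a ∨ a ∨ a ∨ c ∨ c, a ∨ a ∨ c ∨ c ∨ h(a)))) vs f(h(g(a ∨ a ∨ a ∨ a ∨ c ∨ c, a ∨ a ∨ c ∨ c ∨ h(a))), h(h(a ∨ a ∨ c ∨ c)))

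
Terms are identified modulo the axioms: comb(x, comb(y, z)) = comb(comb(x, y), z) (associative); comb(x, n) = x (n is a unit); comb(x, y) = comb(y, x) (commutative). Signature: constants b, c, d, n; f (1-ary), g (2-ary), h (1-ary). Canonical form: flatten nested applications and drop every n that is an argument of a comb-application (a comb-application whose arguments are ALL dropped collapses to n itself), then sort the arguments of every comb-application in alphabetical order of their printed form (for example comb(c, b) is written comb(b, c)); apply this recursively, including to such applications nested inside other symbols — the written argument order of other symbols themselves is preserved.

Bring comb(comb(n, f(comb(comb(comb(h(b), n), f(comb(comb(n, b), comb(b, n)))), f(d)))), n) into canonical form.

Answer: f(comb(f(comb(b, b)), f(d), h(b)))

Derivation:
Merge nested applications:  comb(n, f(comb(comb(comb(h(b), n), f(comb(comb(n, b), comb(b, n)))), f(d))), n)
Inside:  f(comb(comb(comb(h(b), n), f(comb(comb(n, b), comb(b, n)))), f(d)))  →  f(comb(f(comb(b, b)), f(d), h(b)))
Units out:  drop n (×2)
Sort arguments:  f(comb(f(comb(b, b)), f(d), h(b)))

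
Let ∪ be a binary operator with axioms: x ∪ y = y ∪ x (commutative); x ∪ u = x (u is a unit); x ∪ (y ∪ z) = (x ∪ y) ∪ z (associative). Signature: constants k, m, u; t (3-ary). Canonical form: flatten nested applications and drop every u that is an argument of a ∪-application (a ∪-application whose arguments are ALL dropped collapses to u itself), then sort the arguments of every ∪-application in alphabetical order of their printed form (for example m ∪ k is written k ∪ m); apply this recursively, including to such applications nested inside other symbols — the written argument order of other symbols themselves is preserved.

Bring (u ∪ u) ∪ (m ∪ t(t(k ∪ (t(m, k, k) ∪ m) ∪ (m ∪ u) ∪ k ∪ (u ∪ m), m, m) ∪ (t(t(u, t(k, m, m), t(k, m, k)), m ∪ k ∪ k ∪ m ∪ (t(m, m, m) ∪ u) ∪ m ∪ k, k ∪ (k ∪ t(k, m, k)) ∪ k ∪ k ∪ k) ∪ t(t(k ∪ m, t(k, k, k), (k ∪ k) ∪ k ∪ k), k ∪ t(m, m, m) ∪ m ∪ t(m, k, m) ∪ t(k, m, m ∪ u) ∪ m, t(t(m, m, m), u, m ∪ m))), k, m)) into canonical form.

Answer: m ∪ t(t(k ∪ k ∪ m ∪ m ∪ m ∪ t(m, k, k), m, m) ∪ t(t(k ∪ m, t(k, k, k), k ∪ k ∪ k ∪ k), k ∪ m ∪ m ∪ t(k, m, m) ∪ t(m, k, m) ∪ t(m, m, m), t(t(m, m, m), u, m ∪ m)) ∪ t(t(u, t(k, m, m), t(k, m, k)), k ∪ k ∪ k ∪ m ∪ m ∪ m ∪ t(m, m, m), k ∪ k ∪ k ∪ k ∪ k ∪ t(k, m, k)), k, m)

Derivation:
Flatten:  u ∪ u ∪ m ∪ t(t(k ∪ (t(m, k, k) ∪ m) ∪ (m ∪ u) ∪ k ∪ (u ∪ m), m, m) ∪ (t(t(u, t(k, m, m), t(k, m, k)), m ∪ k ∪ k ∪ m ∪ (t(m, m, m) ∪ u) ∪ m ∪ k, k ∪ (k ∪ t(k, m, k)) ∪ k ∪ k ∪ k) ∪ t(t(k ∪ m, t(k, k, k), (k ∪ k) ∪ k ∪ k), k ∪ t(m, m, m) ∪ m ∪ t(m, k, m) ∪ t(k, m, m ∪ u) ∪ m, t(t(m, m, m), u, m ∪ m))), k, m)
Canonicalize subterm:  t(t(k ∪ (t(m, k, k) ∪ m) ∪ (m ∪ u) ∪ k ∪ (u ∪ m), m, m) ∪ (t(t(u, t(k, m, m), t(k, m, k)), m ∪ k ∪ k ∪ m ∪ (t(m, m, m) ∪ u) ∪ m ∪ k, k ∪ (k ∪ t(k, m, k)) ∪ k ∪ k ∪ k) ∪ t(t(k ∪ m, t(k, k, k), (k ∪ k) ∪ k ∪ k), k ∪ t(m, m, m) ∪ m ∪ t(m, k, m) ∪ t(k, m, m ∪ u) ∪ m, t(t(m, m, m), u, m ∪ m))), k, m)  →  t(t(k ∪ k ∪ m ∪ m ∪ m ∪ t(m, k, k), m, m) ∪ t(t(k ∪ m, t(k, k, k), k ∪ k ∪ k ∪ k), k ∪ m ∪ m ∪ t(k, m, m) ∪ t(m, k, m) ∪ t(m, m, m), t(t(m, m, m), u, m ∪ m)) ∪ t(t(u, t(k, m, m), t(k, m, k)), k ∪ k ∪ k ∪ m ∪ m ∪ m ∪ t(m, m, m), k ∪ k ∪ k ∪ k ∪ k ∪ t(k, m, k)), k, m)
Units out:  drop u (×2)
Sort:  m ∪ t(t(k ∪ k ∪ m ∪ m ∪ m ∪ t(m, k, k), m, m) ∪ t(t(k ∪ m, t(k, k, k), k ∪ k ∪ k ∪ k), k ∪ m ∪ m ∪ t(k, m, m) ∪ t(m, k, m) ∪ t(m, m, m), t(t(m, m, m), u, m ∪ m)) ∪ t(t(u, t(k, m, m), t(k, m, k)), k ∪ k ∪ k ∪ m ∪ m ∪ m ∪ t(m, m, m), k ∪ k ∪ k ∪ k ∪ k ∪ t(k, m, k)), k, m)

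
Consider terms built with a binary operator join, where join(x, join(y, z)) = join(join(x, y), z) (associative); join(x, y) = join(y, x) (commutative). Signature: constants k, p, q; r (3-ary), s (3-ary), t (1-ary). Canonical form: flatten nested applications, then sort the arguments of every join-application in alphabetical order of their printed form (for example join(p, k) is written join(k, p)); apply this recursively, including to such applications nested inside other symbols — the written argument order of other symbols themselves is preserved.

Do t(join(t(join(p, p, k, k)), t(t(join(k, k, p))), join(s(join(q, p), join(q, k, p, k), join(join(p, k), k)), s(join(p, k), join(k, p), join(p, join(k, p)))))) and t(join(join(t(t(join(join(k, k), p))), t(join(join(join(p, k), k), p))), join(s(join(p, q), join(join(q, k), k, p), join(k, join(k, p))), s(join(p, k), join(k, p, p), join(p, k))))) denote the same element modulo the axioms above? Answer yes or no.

Left:  t(join(t(join(p, p, k, k)), t(t(join(k, k, p))), join(s(join(q, p), join(q, k, p, k), join(join(p, k), k)), s(join(p, k), join(k, p), join(p, join(k, p))))))
  Focus inside:  join(t(join(p, p, k, k)), t(t(join(k, k, p))), join(s(join(q, p), join(q, k, p, k), join(join(p, k), k)), s(join(p, k), join(k, p), join(p, join(k, p)))))
  Un-nest:  join(t(join(p, p, k, k)), t(t(join(k, k, p))), s(join(q, p), join(q, k, p, k), join(join(p, k), k)), s(join(p, k), join(k, p), join(p, join(k, p))))
  Inside:  t(join(p, p, k, k))  →  t(join(k, k, p, p))
  Canonicalize subterm:  s(join(q, p), join(q, k, p, k), join(join(p, k), k))  →  s(join(p, q), join(k, k, p, q), join(k, k, p))
  Inside:  s(join(p, k), join(k, p), join(p, join(k, p)))  →  s(join(k, p), join(k, p), join(k, p, p))
  Sort arguments:  join(s(join(k, p), join(k, p), join(k, p, p)), s(join(p, q), join(k, k, p, q), join(k, k, p)), t(join(k, k, p, p)), t(t(join(k, k, p))))
  Put back:  t(join(s(join(k, p), join(k, p), join(k, p, p)), s(join(p, q), join(k, k, p, q), join(k, k, p)), t(join(k, k, p, p)), t(t(join(k, k, p)))))
Right:  t(join(join(t(t(join(join(k, k), p))), t(join(join(join(p, k), k), p))), join(s(join(p, q), join(join(q, k), k, p), join(k, join(k, p))), s(join(p, k), join(k, p, p), join(p, k)))))
  Work inside:  join(join(t(t(join(join(k, k), p))), t(join(join(join(p, k), k), p))), join(s(join(p, q), join(join(q, k), k, p), join(k, join(k, p))), s(join(p, k), join(k, p, p), join(p, k))))
  Un-nest:  join(t(t(join(join(k, k), p))), t(join(join(join(p, k), k), p)), s(join(p, q), join(join(q, k), k, p), join(k, join(k, p))), s(join(p, k), join(k, p, p), join(p, k)))
  Inside:  t(t(join(join(k, k), p)))  →  t(t(join(k, k, p)))
  Simplify inside:  t(join(join(join(p, k), k), p))  →  t(join(k, k, p, p))
  Inside:  s(join(p, q), join(join(q, k), k, p), join(k, join(k, p)))  →  s(join(p, q), join(k, k, p, q), join(k, k, p))
  Sort arguments:  join(s(join(k, p), join(k, p, p), join(k, p)), s(join(p, q), join(k, k, p, q), join(k, k, p)), t(join(k, k, p, p)), t(t(join(k, k, p))))
  Reassemble:  t(join(s(join(k, p), join(k, p, p), join(k, p)), s(join(p, q), join(k, k, p, q), join(k, k, p)), t(join(k, k, p, p)), t(t(join(k, k, p)))))

Answer: no — t(join(s(join(k, p), join(k, p), join(k, p, p)), s(join(p, q), join(k, k, p, q), join(k, k, p)), t(join(k, k, p, p)), t(t(join(k, k, p))))) vs t(join(s(join(k, p), join(k, p, p), join(k, p)), s(join(p, q), join(k, k, p, q), join(k, k, p)), t(join(k, k, p, p)), t(t(join(k, k, p)))))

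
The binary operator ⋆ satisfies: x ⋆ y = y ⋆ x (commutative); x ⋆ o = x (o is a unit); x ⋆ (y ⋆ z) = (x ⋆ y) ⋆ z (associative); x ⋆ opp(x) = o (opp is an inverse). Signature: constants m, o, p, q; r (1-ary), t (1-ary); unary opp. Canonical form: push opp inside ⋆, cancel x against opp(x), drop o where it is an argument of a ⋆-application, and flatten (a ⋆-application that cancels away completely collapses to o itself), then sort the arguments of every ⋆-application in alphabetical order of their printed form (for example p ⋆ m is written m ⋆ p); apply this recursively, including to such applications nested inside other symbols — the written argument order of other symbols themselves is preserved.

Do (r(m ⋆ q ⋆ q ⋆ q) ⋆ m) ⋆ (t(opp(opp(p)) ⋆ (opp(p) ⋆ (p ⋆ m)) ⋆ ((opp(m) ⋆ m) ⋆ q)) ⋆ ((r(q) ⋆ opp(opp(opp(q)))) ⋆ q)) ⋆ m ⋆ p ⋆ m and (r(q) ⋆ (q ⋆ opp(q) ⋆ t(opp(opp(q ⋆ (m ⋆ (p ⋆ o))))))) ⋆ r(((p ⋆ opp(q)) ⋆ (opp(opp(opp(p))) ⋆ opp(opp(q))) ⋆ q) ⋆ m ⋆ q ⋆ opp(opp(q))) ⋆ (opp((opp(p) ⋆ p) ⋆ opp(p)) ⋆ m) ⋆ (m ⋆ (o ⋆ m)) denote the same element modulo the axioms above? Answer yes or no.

Answer: yes — both canonical forms are m ⋆ m ⋆ m ⋆ p ⋆ r(m ⋆ q ⋆ q ⋆ q) ⋆ r(q) ⋆ t(m ⋆ p ⋆ q)

Derivation:
Left:  (r(m ⋆ q ⋆ q ⋆ q) ⋆ m) ⋆ (t(opp(opp(p)) ⋆ (opp(p) ⋆ (p ⋆ m)) ⋆ ((opp(m) ⋆ m) ⋆ q)) ⋆ ((r(q) ⋆ opp(opp(opp(q)))) ⋆ q)) ⋆ m ⋆ p ⋆ m
  Push opp inside:  distribute opp over ⋆ and collapse double opp
  Cancel:  q cancels
  Collect:  r(m ⋆ q ⋆ q ⋆ q) ⋆ m ⋆ m ⋆ m ⋆ t(m ⋆ p ⋆ q) ⋆ r(q) ⋆ p
  Sort:  m ⋆ m ⋆ m ⋆ p ⋆ r(m ⋆ q ⋆ q ⋆ q) ⋆ r(q) ⋆ t(m ⋆ p ⋆ q)
Right:  (r(q) ⋆ (q ⋆ opp(q) ⋆ t(opp(opp(q ⋆ (m ⋆ (p ⋆ o))))))) ⋆ r(((p ⋆ opp(q)) ⋆ (opp(opp(opp(p))) ⋆ opp(opp(q))) ⋆ q) ⋆ m ⋆ q ⋆ opp(opp(q))) ⋆ (opp((opp(p) ⋆ p) ⋆ opp(p)) ⋆ m) ⋆ (m ⋆ (o ⋆ m))
  Push opp inside:  distribute opp over ⋆ and collapse double opp
  Cancel:  q cancels
  Combine occurrences:  r(q) ⋆ t(m ⋆ p ⋆ q) ⋆ r(m ⋆ q ⋆ q ⋆ q) ⋆ p ⋆ m ⋆ m ⋆ m
  Order the arguments:  m ⋆ m ⋆ m ⋆ p ⋆ r(m ⋆ q ⋆ q ⋆ q) ⋆ r(q) ⋆ t(m ⋆ p ⋆ q)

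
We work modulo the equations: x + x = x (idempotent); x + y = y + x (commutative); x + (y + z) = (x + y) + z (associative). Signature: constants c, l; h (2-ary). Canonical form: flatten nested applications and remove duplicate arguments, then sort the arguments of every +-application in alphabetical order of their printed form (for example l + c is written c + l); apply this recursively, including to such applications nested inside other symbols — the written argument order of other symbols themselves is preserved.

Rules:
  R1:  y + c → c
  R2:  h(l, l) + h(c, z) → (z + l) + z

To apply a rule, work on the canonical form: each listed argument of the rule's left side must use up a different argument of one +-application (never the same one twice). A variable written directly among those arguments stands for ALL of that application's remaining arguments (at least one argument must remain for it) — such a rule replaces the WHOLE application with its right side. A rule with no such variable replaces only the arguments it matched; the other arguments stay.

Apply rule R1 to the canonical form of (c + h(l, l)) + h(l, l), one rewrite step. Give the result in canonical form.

Answer: c

Derivation:
Canonical form:  c + h(l, l)
R1 matches:  uses c;  y := h(l, l)
The variable takes the whole remainder — replace the entire application.
Giving:  c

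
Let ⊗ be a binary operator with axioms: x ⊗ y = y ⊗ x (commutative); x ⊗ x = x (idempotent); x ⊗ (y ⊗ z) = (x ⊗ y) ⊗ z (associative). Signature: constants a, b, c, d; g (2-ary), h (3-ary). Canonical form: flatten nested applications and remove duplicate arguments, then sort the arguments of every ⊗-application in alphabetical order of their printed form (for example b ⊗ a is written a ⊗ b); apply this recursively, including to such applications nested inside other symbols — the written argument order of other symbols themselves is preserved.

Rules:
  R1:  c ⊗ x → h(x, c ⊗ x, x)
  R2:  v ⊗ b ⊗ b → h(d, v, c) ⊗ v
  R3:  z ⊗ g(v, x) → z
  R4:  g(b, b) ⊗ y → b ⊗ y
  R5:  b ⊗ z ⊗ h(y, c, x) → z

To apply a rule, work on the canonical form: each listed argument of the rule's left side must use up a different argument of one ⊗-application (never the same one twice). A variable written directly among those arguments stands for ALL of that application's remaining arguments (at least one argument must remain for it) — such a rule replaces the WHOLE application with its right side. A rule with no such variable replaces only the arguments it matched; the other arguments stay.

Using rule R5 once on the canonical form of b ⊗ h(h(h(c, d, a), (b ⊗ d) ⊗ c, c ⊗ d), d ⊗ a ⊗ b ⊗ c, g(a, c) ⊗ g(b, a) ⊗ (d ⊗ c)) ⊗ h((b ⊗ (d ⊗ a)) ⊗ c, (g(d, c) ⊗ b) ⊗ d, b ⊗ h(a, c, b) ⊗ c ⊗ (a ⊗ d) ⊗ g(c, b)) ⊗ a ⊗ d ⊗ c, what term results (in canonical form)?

Answer: a ⊗ b ⊗ c ⊗ d ⊗ h(a ⊗ b ⊗ c ⊗ d, b ⊗ d ⊗ g(d, c), a ⊗ c ⊗ d ⊗ g(c, b)) ⊗ h(h(h(c, d, a), b ⊗ c ⊗ d, c ⊗ d), a ⊗ b ⊗ c ⊗ d, c ⊗ d ⊗ g(a, c) ⊗ g(b, a))

Derivation:
Canonical form:  a ⊗ b ⊗ c ⊗ d ⊗ h(a ⊗ b ⊗ c ⊗ d, b ⊗ d ⊗ g(d, c), a ⊗ b ⊗ c ⊗ d ⊗ g(c, b) ⊗ h(a, c, b)) ⊗ h(h(h(c, d, a), b ⊗ c ⊗ d, c ⊗ d), a ⊗ b ⊗ c ⊗ d, c ⊗ d ⊗ g(a, c) ⊗ g(b, a))
Apply R5:  consuming b, h(a, c, b);  x := b, y := a, z := a ⊗ c ⊗ d ⊗ g(c, b)
The variable takes the whole remainder — replace the entire application.
Result:  a ⊗ b ⊗ c ⊗ d ⊗ h(a ⊗ b ⊗ c ⊗ d, b ⊗ d ⊗ g(d, c), a ⊗ c ⊗ d ⊗ g(c, b)) ⊗ h(h(h(c, d, a), b ⊗ c ⊗ d, c ⊗ d), a ⊗ b ⊗ c ⊗ d, c ⊗ d ⊗ g(a, c) ⊗ g(b, a))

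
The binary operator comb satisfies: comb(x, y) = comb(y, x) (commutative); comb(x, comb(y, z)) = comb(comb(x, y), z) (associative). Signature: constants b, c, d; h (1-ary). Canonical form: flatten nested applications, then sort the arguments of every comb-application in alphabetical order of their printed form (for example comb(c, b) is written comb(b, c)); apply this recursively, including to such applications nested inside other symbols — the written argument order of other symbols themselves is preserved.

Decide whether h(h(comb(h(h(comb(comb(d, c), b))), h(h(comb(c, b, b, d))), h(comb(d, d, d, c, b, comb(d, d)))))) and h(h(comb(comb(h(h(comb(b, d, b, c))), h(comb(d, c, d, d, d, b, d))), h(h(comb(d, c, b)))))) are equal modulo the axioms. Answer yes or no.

Left:  h(h(comb(h(h(comb(comb(d, c), b))), h(h(comb(c, b, b, d))), h(comb(d, d, d, c, b, comb(d, d))))))
  Work inside:  comb(h(h(comb(comb(d, c), b))), h(h(comb(c, b, b, d))), h(comb(d, d, d, c, b, comb(d, d))))
  Inside:  h(h(comb(comb(d, c), b)))  →  h(h(comb(b, c, d)))
  Inside:  h(h(comb(c, b, b, d)))  →  h(h(comb(b, b, c, d)))
  Simplify inside:  h(comb(d, d, d, c, b, comb(d, d)))  →  h(comb(b, c, d, d, d, d, d))
  Order the arguments:  comb(h(comb(b, c, d, d, d, d, d)), h(h(comb(b, b, c, d))), h(h(comb(b, c, d))))
  Rebuild:  h(h(comb(h(comb(b, c, d, d, d, d, d)), h(h(comb(b, b, c, d))), h(h(comb(b, c, d))))))
Right:  h(h(comb(comb(h(h(comb(b, d, b, c))), h(comb(d, c, d, d, d, b, d))), h(h(comb(d, c, b))))))
  Focus inside:  comb(comb(h(h(comb(b, d, b, c))), h(comb(d, c, d, d, d, b, d))), h(h(comb(d, c, b))))
  Un-nest:  comb(h(h(comb(b, d, b, c))), h(comb(d, c, d, d, d, b, d)), h(h(comb(d, c, b))))
  Simplify inside:  h(h(comb(b, d, b, c)))  →  h(h(comb(b, b, c, d)))
  Simplify inside:  h(comb(d, c, d, d, d, b, d))  →  h(comb(b, c, d, d, d, d, d))
  Simplify inside:  h(h(comb(d, c, b)))  →  h(h(comb(b, c, d)))
  Sort:  comb(h(comb(b, c, d, d, d, d, d)), h(h(comb(b, b, c, d))), h(h(comb(b, c, d))))
  Reassemble:  h(h(comb(h(comb(b, c, d, d, d, d, d)), h(h(comb(b, b, c, d))), h(h(comb(b, c, d))))))

Answer: yes — both canonical forms are h(h(comb(h(comb(b, c, d, d, d, d, d)), h(h(comb(b, b, c, d))), h(h(comb(b, c, d))))))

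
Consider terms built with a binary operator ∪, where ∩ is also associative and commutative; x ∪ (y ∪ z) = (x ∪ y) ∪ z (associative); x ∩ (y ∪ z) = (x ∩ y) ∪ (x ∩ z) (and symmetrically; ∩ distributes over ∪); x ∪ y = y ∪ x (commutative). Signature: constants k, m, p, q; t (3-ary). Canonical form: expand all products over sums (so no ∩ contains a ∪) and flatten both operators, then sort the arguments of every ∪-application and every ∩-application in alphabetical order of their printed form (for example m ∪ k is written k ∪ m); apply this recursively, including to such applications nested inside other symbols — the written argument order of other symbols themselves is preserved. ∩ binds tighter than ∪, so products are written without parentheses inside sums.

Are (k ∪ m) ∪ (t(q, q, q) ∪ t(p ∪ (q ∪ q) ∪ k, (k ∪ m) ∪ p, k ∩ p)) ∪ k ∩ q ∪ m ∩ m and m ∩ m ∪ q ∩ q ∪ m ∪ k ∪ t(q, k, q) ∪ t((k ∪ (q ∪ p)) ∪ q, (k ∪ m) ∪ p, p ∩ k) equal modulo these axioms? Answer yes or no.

Answer: no — k ∪ k ∩ q ∪ m ∪ m ∩ m ∪ t(k ∪ p ∪ q ∪ q, k ∪ m ∪ p, k ∩ p) ∪ t(q, q, q) vs k ∪ m ∪ m ∩ m ∪ q ∩ q ∪ t(k ∪ p ∪ q ∪ q, k ∪ m ∪ p, k ∩ p) ∪ t(q, k, q)

Derivation:
Left:  (k ∪ m) ∪ (t(q, q, q) ∪ t(p ∪ (q ∪ q) ∪ k, (k ∪ m) ∪ p, k ∩ p)) ∪ k ∩ q ∪ m ∩ m
  Merge nested applications:  k ∪ m ∪ t(q, q, q) ∪ t(k ∪ p ∪ q ∪ q, k ∪ m ∪ p, k ∩ p) ∪ k ∩ q ∪ m ∩ m
  Sort arguments:  k ∪ k ∩ q ∪ m ∪ m ∩ m ∪ t(k ∪ p ∪ q ∪ q, k ∪ m ∪ p, k ∩ p) ∪ t(q, q, q)
Right:  m ∩ m ∪ q ∩ q ∪ m ∪ k ∪ t(q, k, q) ∪ t((k ∪ (q ∪ p)) ∪ q, (k ∪ m) ∪ p, p ∩ k)
  Merge nested applications:  m ∩ m ∪ q ∩ q ∪ m ∪ k ∪ t(q, k, q) ∪ t(k ∪ p ∪ q ∪ q, k ∪ m ∪ p, k ∩ p)
  Sort:  k ∪ m ∪ m ∩ m ∪ q ∩ q ∪ t(k ∪ p ∪ q ∪ q, k ∪ m ∪ p, k ∩ p) ∪ t(q, k, q)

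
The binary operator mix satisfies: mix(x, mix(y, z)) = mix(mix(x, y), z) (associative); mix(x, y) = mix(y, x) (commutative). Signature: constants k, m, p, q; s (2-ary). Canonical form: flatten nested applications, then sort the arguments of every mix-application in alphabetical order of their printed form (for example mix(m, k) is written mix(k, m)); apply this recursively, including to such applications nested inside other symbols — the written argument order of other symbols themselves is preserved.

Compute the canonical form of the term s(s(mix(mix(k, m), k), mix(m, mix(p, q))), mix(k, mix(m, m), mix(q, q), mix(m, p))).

Answer: s(s(mix(k, k, m), mix(m, p, q)), mix(k, m, m, m, p, q, q))

Derivation:
Focus inside:  mix(k, mix(m, m), mix(q, q), mix(m, p))
Un-nest:  mix(k, m, m, q, q, m, p)
Order the arguments:  mix(k, m, m, m, p, q, q)
Put back:  s(s(mix(k, k, m), mix(m, p, q)), mix(k, m, m, m, p, q, q))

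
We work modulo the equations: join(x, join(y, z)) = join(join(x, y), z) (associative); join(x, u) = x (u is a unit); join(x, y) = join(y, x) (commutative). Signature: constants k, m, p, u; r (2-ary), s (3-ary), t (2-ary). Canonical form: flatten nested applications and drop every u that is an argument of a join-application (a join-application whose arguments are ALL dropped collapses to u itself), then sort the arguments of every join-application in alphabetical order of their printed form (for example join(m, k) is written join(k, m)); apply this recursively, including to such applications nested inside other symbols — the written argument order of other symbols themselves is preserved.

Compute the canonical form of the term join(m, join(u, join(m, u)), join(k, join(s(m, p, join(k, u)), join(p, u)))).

Un-nest:  join(m, u, m, u, k, s(m, p, join(k, u)), p, u)
Inside:  s(m, p, join(k, u))  →  s(m, p, k)
Drop the unit:  drop u (×3)
Order the arguments:  join(k, m, m, p, s(m, p, k))

Answer: join(k, m, m, p, s(m, p, k))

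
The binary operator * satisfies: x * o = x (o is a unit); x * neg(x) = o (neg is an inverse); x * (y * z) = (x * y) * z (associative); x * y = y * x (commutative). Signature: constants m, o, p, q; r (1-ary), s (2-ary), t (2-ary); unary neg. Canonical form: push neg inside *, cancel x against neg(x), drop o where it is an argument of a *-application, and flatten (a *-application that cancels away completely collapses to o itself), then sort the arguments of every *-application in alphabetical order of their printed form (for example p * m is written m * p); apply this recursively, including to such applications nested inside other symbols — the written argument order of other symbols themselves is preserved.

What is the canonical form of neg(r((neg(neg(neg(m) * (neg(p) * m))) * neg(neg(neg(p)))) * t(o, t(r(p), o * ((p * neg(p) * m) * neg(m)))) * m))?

Push neg inside:  distribute neg over * and collapse double neg
Combine occurrences:  neg(r(m * neg(p) * neg(p) * t(o, t(r(p), o))))

Answer: neg(r(m * neg(p) * neg(p) * t(o, t(r(p), o))))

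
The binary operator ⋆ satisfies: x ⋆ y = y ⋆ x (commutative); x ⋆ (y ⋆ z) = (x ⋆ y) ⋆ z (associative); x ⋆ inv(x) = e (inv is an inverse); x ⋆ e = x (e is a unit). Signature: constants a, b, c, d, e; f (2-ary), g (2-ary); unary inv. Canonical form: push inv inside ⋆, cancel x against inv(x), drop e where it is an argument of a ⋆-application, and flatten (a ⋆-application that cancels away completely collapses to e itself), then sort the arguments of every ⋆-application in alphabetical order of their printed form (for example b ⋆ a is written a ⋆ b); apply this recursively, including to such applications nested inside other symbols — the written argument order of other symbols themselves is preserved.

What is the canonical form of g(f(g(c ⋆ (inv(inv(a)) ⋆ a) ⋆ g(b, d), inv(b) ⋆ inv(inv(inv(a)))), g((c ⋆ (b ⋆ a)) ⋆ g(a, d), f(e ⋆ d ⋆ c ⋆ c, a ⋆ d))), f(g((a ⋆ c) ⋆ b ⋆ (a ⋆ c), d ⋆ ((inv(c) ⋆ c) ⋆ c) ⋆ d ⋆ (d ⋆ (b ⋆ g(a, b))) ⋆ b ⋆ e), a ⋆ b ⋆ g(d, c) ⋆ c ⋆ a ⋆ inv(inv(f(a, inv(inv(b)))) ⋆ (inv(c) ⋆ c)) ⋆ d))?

Answer: g(f(g(a ⋆ a ⋆ c ⋆ g(b, d), inv(a) ⋆ inv(b)), g(a ⋆ b ⋆ c ⋆ g(a, d), f(c ⋆ c ⋆ d, a ⋆ d))), f(g(a ⋆ a ⋆ b ⋆ c ⋆ c, b ⋆ b ⋆ c ⋆ d ⋆ d ⋆ d ⋆ g(a, b)), a ⋆ a ⋆ b ⋆ c ⋆ d ⋆ f(a, b) ⋆ g(d, c)))

Derivation:
Focus inside:  a ⋆ b ⋆ g(d, c) ⋆ c ⋆ a ⋆ inv(inv(f(a, inv(inv(b)))) ⋆ (inv(c) ⋆ c)) ⋆ d
Push inv inside:  distribute inv over ⋆ and collapse double inv
Collect:  a ⋆ a ⋆ b ⋆ g(d, c) ⋆ c ⋆ f(a, b) ⋆ d
Sort arguments:  a ⋆ a ⋆ b ⋆ c ⋆ d ⋆ f(a, b) ⋆ g(d, c)
Reassemble:  g(f(g(a ⋆ a ⋆ c ⋆ g(b, d), inv(a) ⋆ inv(b)), g(a ⋆ b ⋆ c ⋆ g(a, d), f(c ⋆ c ⋆ d, a ⋆ d))), f(g(a ⋆ a ⋆ b ⋆ c ⋆ c, b ⋆ b ⋆ c ⋆ d ⋆ d ⋆ d ⋆ g(a, b)), a ⋆ a ⋆ b ⋆ c ⋆ d ⋆ f(a, b) ⋆ g(d, c)))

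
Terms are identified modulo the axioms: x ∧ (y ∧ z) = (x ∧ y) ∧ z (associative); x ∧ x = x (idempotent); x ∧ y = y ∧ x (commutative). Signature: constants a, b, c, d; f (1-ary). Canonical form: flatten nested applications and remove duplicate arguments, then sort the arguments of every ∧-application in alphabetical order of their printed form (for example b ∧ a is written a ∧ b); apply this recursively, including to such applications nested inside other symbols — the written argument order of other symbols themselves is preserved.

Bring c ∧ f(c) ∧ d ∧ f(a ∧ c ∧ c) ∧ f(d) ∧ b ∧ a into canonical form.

Answer: a ∧ b ∧ c ∧ d ∧ f(a ∧ c) ∧ f(c) ∧ f(d)

Derivation:
Canonicalize subterm:  f(a ∧ c ∧ c)  →  f(a ∧ c)
Order the arguments:  a ∧ b ∧ c ∧ d ∧ f(a ∧ c) ∧ f(c) ∧ f(d)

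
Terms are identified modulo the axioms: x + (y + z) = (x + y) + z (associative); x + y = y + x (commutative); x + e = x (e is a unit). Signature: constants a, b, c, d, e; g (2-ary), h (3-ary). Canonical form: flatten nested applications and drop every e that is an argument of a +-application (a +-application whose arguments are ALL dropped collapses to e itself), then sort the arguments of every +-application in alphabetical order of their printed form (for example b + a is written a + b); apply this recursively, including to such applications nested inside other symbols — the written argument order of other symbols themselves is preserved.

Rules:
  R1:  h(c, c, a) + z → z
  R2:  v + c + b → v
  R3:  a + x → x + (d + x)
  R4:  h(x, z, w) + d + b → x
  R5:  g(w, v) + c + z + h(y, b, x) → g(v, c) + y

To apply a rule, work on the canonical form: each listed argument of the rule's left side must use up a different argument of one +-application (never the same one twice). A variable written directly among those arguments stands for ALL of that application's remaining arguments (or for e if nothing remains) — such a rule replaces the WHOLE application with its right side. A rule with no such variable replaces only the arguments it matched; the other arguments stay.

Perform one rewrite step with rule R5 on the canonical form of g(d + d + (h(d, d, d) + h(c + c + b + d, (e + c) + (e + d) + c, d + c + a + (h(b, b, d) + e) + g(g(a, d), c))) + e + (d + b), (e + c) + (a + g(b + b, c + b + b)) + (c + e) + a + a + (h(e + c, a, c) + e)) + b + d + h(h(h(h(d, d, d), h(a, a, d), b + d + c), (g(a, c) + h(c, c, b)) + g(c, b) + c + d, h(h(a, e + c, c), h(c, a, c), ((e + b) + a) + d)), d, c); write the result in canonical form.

Answer: b + d + g(b + d + d + d + h(b + c + c + d, c + c + d, b + g(c, c)) + h(d, d, d), a + a + a + c + c + g(b + b, b + b + c) + h(c, a, c)) + h(h(h(h(d, d, d), h(a, a, d), b + c + d), c + d + g(a, c) + g(c, b) + h(c, c, b), h(h(a, c, c), h(c, a, c), a + b + d)), d, c)

Derivation:
Canonical form:  b + d + g(b + d + d + d + h(b + c + c + d, c + c + d, a + c + d + g(g(a, d), c) + h(b, b, d)) + h(d, d, d), a + a + a + c + c + g(b + b, b + b + c) + h(c, a, c)) + h(h(h(h(d, d, d), h(a, a, d), b + c + d), c + d + g(a, c) + g(c, b) + h(c, c, b), h(h(a, c, c), h(c, a, c), a + b + d)), d, c)
Match R5:  consume c, g(g(a, d), c), h(b, b, d);  v := c, w := g(a, d), x := d, y := b, z := a + d
The variable takes the whole remainder — replace the entire application.
Result:  b + d + g(b + d + d + d + h(b + c + c + d, c + c + d, b + g(c, c)) + h(d, d, d), a + a + a + c + c + g(b + b, b + b + c) + h(c, a, c)) + h(h(h(h(d, d, d), h(a, a, d), b + c + d), c + d + g(a, c) + g(c, b) + h(c, c, b), h(h(a, c, c), h(c, a, c), a + b + d)), d, c)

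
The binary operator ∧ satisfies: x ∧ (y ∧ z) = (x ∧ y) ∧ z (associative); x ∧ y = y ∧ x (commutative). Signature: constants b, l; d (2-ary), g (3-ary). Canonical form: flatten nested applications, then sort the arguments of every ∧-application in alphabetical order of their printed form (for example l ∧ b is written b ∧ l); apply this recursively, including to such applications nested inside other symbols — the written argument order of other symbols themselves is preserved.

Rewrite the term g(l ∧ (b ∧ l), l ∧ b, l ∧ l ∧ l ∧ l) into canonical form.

Answer: g(b ∧ l ∧ l, b ∧ l, l ∧ l ∧ l ∧ l)

Derivation:
Descend into:  l ∧ (b ∧ l)
Flatten:  l ∧ b ∧ l
Sort:  b ∧ l ∧ l
Rebuild:  g(b ∧ l ∧ l, b ∧ l, l ∧ l ∧ l ∧ l)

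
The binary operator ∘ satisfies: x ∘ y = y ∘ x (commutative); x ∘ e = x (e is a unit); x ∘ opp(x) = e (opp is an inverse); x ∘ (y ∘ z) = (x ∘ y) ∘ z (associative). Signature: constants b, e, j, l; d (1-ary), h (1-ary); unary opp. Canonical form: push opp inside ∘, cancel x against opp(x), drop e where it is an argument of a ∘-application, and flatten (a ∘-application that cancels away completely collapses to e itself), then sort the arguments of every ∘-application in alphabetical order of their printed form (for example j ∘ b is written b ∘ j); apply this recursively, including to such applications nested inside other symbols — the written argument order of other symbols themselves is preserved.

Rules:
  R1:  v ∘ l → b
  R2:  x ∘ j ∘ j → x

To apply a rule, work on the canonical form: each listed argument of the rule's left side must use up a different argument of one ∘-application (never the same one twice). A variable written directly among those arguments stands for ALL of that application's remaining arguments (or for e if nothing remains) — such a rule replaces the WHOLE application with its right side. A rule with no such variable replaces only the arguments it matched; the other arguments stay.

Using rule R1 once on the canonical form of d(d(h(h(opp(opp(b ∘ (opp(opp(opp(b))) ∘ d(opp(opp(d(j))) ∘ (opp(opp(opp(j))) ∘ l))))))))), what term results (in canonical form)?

Answer: d(d(h(h(d(b)))))

Derivation:
Canonical form:  d(d(h(h(d(d(j) ∘ l ∘ opp(j))))))
R1 matches:  uses l;  v := d(j) ∘ opp(j)
The variable takes the whole remainder — replace the entire application.
Giving:  d(d(h(h(d(b)))))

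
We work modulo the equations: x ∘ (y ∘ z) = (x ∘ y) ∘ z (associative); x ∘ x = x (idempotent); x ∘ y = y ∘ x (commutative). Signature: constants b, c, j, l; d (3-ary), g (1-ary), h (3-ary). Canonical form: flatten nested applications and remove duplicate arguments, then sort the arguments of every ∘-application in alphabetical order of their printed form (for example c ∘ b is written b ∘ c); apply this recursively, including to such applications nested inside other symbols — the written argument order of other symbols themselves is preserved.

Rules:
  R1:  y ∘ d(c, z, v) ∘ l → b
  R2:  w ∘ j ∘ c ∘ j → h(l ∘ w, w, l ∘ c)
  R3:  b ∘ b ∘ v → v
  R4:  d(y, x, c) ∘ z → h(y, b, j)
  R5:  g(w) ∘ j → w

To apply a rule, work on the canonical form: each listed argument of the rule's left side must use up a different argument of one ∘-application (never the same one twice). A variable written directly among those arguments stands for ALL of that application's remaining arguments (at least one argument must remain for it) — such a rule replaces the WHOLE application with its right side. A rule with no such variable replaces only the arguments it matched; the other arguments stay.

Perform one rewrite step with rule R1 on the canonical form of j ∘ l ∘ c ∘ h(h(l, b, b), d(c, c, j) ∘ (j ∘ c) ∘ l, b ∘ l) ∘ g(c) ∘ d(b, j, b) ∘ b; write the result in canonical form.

Answer: b ∘ c ∘ d(b, j, b) ∘ g(c) ∘ h(h(l, b, b), b, b ∘ l) ∘ j ∘ l

Derivation:
Canonical form:  b ∘ c ∘ d(b, j, b) ∘ g(c) ∘ h(h(l, b, b), c ∘ d(c, c, j) ∘ j ∘ l, b ∘ l) ∘ j ∘ l
Match R1:  consume d(c, c, j), l;  v := j, y := c ∘ j, z := c
The variable takes the whole remainder — replace the entire application.
New term:  b ∘ c ∘ d(b, j, b) ∘ g(c) ∘ h(h(l, b, b), b, b ∘ l) ∘ j ∘ l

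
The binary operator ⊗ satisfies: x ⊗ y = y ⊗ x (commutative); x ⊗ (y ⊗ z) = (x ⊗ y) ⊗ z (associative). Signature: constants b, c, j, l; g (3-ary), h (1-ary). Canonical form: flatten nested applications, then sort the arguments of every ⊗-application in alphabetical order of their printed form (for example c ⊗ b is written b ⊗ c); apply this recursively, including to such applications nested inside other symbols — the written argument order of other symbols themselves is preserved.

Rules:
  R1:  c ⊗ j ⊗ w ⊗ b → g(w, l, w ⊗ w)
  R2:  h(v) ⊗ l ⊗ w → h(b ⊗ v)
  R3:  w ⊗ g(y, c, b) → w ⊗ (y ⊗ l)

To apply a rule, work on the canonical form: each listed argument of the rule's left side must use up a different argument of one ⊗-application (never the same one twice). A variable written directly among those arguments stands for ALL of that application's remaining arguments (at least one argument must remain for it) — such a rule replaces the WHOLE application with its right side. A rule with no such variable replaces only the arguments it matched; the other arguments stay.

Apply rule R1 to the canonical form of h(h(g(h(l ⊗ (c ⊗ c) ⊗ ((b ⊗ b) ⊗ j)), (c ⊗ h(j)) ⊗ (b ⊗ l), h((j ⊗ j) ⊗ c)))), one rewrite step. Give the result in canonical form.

Canonical form:  h(h(g(h(b ⊗ b ⊗ c ⊗ c ⊗ j ⊗ l), b ⊗ c ⊗ h(j) ⊗ l, h(c ⊗ j ⊗ j))))
R1 matches:  uses b, c, j;  w := b ⊗ c ⊗ l
The extension variable absorbs all remaining arguments, so the whole application is rewritten.
New term:  h(h(g(h(g(b ⊗ c ⊗ l, l, b ⊗ b ⊗ c ⊗ c ⊗ l ⊗ l)), b ⊗ c ⊗ h(j) ⊗ l, h(c ⊗ j ⊗ j))))

Answer: h(h(g(h(g(b ⊗ c ⊗ l, l, b ⊗ b ⊗ c ⊗ c ⊗ l ⊗ l)), b ⊗ c ⊗ h(j) ⊗ l, h(c ⊗ j ⊗ j))))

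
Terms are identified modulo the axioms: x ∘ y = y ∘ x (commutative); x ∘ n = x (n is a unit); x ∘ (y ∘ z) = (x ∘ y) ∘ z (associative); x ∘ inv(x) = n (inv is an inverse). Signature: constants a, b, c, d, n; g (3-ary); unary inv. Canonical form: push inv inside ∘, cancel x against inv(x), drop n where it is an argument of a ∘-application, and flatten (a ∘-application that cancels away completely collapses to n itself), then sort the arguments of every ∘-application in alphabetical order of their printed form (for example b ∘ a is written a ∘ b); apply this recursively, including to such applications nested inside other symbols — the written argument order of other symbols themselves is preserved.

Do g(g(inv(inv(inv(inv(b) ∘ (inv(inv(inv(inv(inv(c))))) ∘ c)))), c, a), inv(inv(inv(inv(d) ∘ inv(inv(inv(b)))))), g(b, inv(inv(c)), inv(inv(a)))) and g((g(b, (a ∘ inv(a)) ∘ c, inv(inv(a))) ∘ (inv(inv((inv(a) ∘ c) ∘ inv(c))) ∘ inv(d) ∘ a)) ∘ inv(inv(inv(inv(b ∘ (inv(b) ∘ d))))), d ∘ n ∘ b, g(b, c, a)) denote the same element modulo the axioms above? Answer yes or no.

Answer: yes — both canonical forms are g(g(b, c, a), b ∘ d, g(b, c, a))

Derivation:
Left:  g(g(inv(inv(inv(inv(b) ∘ (inv(inv(inv(inv(inv(c))))) ∘ c)))), c, a), inv(inv(inv(inv(d) ∘ inv(inv(inv(b)))))), g(b, inv(inv(c)), inv(inv(a))))
  Focus inside:  inv(b) ∘ (inv(inv(inv(inv(inv(c))))) ∘ c)
  Push inv inside:  distribute inv over ∘ and collapse double inv
  Cancel inverse pairs:  c cancels
  Collect:  inv(b)
  Put back:  g(g(b, c, a), b ∘ d, g(b, c, a))
Right:  g((g(b, (a ∘ inv(a)) ∘ c, inv(inv(a))) ∘ (inv(inv((inv(a) ∘ c) ∘ inv(c))) ∘ inv(d) ∘ a)) ∘ inv(inv(inv(inv(b ∘ (inv(b) ∘ d))))), d ∘ n ∘ b, g(b, c, a))
  Descend into:  (g(b, (a ∘ inv(a)) ∘ c, inv(inv(a))) ∘ (inv(inv((inv(a) ∘ c) ∘ inv(c))) ∘ inv(d) ∘ a)) ∘ inv(inv(inv(inv(b ∘ (inv(b) ∘ d)))))
  Push inv inside:  distribute inv over ∘ and collapse double inv
  Inverses cancel:  a cancels; c cancels; d cancels; b cancels
  Combine occurrences:  g(b, c, a)
  Rebuild:  g(g(b, c, a), b ∘ d, g(b, c, a))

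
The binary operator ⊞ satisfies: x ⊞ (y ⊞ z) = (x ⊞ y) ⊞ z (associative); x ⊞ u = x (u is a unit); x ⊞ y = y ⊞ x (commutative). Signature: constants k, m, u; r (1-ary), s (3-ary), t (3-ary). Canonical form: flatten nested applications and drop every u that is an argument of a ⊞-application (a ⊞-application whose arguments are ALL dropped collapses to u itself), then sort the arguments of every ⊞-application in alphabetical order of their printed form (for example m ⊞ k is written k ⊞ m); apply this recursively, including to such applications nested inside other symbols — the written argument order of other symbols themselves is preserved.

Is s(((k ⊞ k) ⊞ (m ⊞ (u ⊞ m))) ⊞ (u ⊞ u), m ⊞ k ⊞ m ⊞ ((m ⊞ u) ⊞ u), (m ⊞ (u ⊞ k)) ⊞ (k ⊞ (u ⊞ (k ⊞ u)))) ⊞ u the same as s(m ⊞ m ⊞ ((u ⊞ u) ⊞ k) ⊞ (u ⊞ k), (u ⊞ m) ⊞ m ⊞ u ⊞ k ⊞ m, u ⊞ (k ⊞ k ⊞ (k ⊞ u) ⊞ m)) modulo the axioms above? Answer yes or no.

Answer: yes — both canonical forms are s(k ⊞ k ⊞ m ⊞ m, k ⊞ m ⊞ m ⊞ m, k ⊞ k ⊞ k ⊞ m)

Derivation:
Left:  s(((k ⊞ k) ⊞ (m ⊞ (u ⊞ m))) ⊞ (u ⊞ u), m ⊞ k ⊞ m ⊞ ((m ⊞ u) ⊞ u), (m ⊞ (u ⊞ k)) ⊞ (k ⊞ (u ⊞ (k ⊞ u)))) ⊞ u
  Simplify inside:  s(((k ⊞ k) ⊞ (m ⊞ (u ⊞ m))) ⊞ (u ⊞ u), m ⊞ k ⊞ m ⊞ ((m ⊞ u) ⊞ u), (m ⊞ (u ⊞ k)) ⊞ (k ⊞ (u ⊞ (k ⊞ u))))  →  s(k ⊞ k ⊞ m ⊞ m, k ⊞ m ⊞ m ⊞ m, k ⊞ k ⊞ k ⊞ m)
  Units out:  drop u
  Order the arguments:  s(k ⊞ k ⊞ m ⊞ m, k ⊞ m ⊞ m ⊞ m, k ⊞ k ⊞ k ⊞ m)
Right:  s(m ⊞ m ⊞ ((u ⊞ u) ⊞ k) ⊞ (u ⊞ k), (u ⊞ m) ⊞ m ⊞ u ⊞ k ⊞ m, u ⊞ (k ⊞ k ⊞ (k ⊞ u) ⊞ m))
  Work inside:  m ⊞ m ⊞ ((u ⊞ u) ⊞ k) ⊞ (u ⊞ k)
  Merge nested applications:  m ⊞ m ⊞ u ⊞ u ⊞ k ⊞ u ⊞ k
  Drop the unit:  drop u (×3)
  Sort arguments:  k ⊞ k ⊞ m ⊞ m
  Put back:  s(k ⊞ k ⊞ m ⊞ m, k ⊞ m ⊞ m ⊞ m, k ⊞ k ⊞ k ⊞ m)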